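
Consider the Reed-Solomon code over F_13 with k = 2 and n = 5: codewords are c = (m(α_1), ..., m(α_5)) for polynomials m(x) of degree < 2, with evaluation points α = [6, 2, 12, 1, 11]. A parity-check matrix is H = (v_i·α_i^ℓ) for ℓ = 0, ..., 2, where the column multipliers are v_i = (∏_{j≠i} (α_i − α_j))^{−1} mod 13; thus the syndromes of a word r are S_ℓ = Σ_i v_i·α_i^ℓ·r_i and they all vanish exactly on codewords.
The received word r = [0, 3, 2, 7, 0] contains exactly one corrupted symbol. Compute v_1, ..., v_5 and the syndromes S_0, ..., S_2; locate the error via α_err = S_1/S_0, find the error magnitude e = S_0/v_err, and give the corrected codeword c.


S = (4, 5, 3), error at position 5, error magnitude e = 7, c = [0, 3, 2, 7, 6].

Step 1: column multipliers v_i = (∏_{j≠i}(α_i − α_j))^{−1} mod 13.
  i = 1 (α = 6): (6−2)(6−12)(6−1)(6−11) = 4·(−6)·5·(−5) = 600 ≡ 2, so v_1 = 2^{−1} = 7 (mod 13).
  i = 2 (α = 2): (2−6)(2−12)(2−1)(2−11) = (−4)·(−10)·1·(−9) = −360 ≡ 4, so v_2 = 4^{−1} = 10 (mod 13).
  i = 3 (α = 12): (12−6)(12−2)(12−1)(12−11) = 6·10·11·1 = 660 ≡ 10, so v_3 = 10^{−1} = 4 (mod 13).
  i = 4 (α = 1): (1−6)(1−2)(1−12)(1−11) = (−5)·(−1)·(−11)·(−10) = 550 ≡ 4, so v_4 = 4^{−1} = 10 (mod 13).
  i = 5 (α = 11): (11−6)(11−2)(11−12)(11−1) = 5·9·(−1)·10 = −450 ≡ 5, so v_5 = 5^{−1} = 8 (mod 13).
  v = [7, 10, 4, 10, 8].
Step 2: syndromes of r = [0, 3, 2, 7, 0] (all sums mod 13).
  S_0 = Σ v_i r_i = 7·0 + 10·3 + 4·2 + 10·7 + 8·0 = 108 ≡ 4.
  S_1 = Σ v_i α_i r_i = 7·6·0 + 10·2·3 + 4·12·2 + 10·1·7 + 8·11·0 = 226 ≡ 5.
  α_i^2 mod 13 = [10, 4, 1, 1, 4].
  S_2 = Σ v_i α_i^2 r_i = 7·10·0 + 10·4·3 + 4·1·2 + 10·1·7 + 8·4·0 = 198 ≡ 3.
  S = (4, 5, 3) ≠ 0, so r is not a codeword (an error is present).
Step 3: locate the error. For a single error e at position i, S_ℓ = v_i·e·α_i^ℓ, so α_err = S_1/S_0.
  S_0^{−1} = 4^{−1} = 10 (mod 13), so α_err = 5·10 = 50 ≡ 11 = α_5. Error position i = 5.
  Consistency check: S_2/S_1 = 3·8 = 24 ≡ 11 = α_err ✓ (single-error assumption holds).
Step 4: error magnitude e = S_0/v_5 = S_0·∏_{j≠5}(α_5 − α_j) = 4·5 = 20 ≡ 7 (mod 13).
Step 5: correct position 5: c_5 = r_5 − e = 0 − 7 ≡ 6 (mod 13). Hence c = [0, 3, 2, 7, 6].
  Check: interpolating c through the α_i gives m(x) = 11 + 9·x (degree < 2) with m(α_i) = c_i for every i, so c is indeed a codeword.


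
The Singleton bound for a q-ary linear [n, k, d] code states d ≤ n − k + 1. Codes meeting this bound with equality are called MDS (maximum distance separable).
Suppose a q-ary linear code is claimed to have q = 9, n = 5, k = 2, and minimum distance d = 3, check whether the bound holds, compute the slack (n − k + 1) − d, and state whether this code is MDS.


Singleton RHS = n − k + 1 = 4, slack = 1, bound satisfied, not MDS.

Singleton bound: d ≤ n − k + 1.
Here n = 5, k = 2, so n − k + 1 = 4.
Given d = 3, check d ≤ 4: YES.
Slack = (n − k + 1) − d = 1.
The code is NOT MDS (slack = 1 > 0).
Description: the claimed parameters are [5, 2, 3]_9; such a code would be non-MDS.


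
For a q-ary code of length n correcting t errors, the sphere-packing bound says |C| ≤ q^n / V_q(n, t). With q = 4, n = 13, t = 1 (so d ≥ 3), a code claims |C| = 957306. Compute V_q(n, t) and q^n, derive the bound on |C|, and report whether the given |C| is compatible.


V_q(n, t) = 40, q^n = 67108864, Hamming bound = 1677721, |C| = 957306 ≤ bound (satisfied).

Step 1: Compute V_q(n, t) = Σ_{j=0}^1 C(n, j) (q−1)^j.
  j = 0: C(13,0)·(3)^0 = 1·1 = 1.
  j = 1: C(13,1)·(3)^1 = 13·3 = 39.
  V_q(n, t) = 1 + 39 = 40.
Step 2: q^n = 4^13 = 67108864.
Step 3: Hamming bound ⌊q^n / V_q(n,t)⌋ = ⌊67108864/40⌋ = 1677721.
Step 4: Compare |C| = 957306 to 1677721: satisfied.
The claimed |C| lies below the Hamming bound.


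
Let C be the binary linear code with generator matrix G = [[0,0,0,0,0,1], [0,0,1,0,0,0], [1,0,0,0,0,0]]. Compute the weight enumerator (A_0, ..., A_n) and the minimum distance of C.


Weight distribution: A_0 = 1, A_1 = 3, A_2 = 3, A_3 = 1. Minimum distance d = 1.

Enumerate all 2^3 = 8 messages m ∈ F_2^3.
For each, compute codeword c = mG in F_2^6, then tally its weight.
  m = 000 → c = 000000, weight = 0.
  m = 100 → c = 000001, weight = 1.
  m = 010 → c = 001000, weight = 1.
  m = 110 → c = 001001, weight = 2.
  m = 001 → c = 100000, weight = 1.
  m = 101 → c = 100001, weight = 2.
  m = 011 → c = 101000, weight = 2.
  m = 111 → c = 101001, weight = 3.
Tally weights:
  weight 0: 1 codewords.
  weight 1: 3 codewords.
  weight 2: 3 codewords.
  weight 3: 1 codewords.
Minimum distance d = smallest w > 0 with A_w > 0 = 1.
Sanity: Σ A_w = 8 = 2^3 = 8 ✓.


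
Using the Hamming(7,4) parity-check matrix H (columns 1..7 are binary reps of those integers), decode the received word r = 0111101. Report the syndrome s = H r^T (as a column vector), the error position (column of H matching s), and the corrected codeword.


s = (1, 1, 1)^T, error position = 7, corrected codeword c = 0111100

Compute s = H r^T mod 2 one row at a time:
  s_1 = 1 + 1 + 0 + 1 = 3 ≡ 1 (mod 2).
  s_2 = 1 + 1 + 0 + 1 = 3 ≡ 1 (mod 2).
  s_3 = 0 + 1 + 1 + 1 = 3 ≡ 1 (mod 2).
s = (1, 1, 1)^T — this equals column 7 of H (binary 111), so error is at position 7.
Correct: flip bit 7 of r = 0111101 to get c = 0111100.


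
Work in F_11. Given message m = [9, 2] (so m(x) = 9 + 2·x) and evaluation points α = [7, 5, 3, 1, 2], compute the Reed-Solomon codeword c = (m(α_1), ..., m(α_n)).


c = [1, 8, 4, 0, 2]

Message polynomial: m(x) = 9 + 2·x (mod 11).
For each evaluation point α_i, compute m(α_i) mod 11:
  α_1 = 7: Horner steps 2 → 1, so m(7) = 1.
  α_2 = 5: Horner steps 2 → 8, so m(5) = 8.
  α_3 = 3: Horner steps 2 → 4, so m(3) = 4.
  α_4 = 1: Horner steps 2 → 0, so m(1) = 0.
  α_5 = 2: Horner steps 2 → 2, so m(2) = 2.
Codeword c = [1, 8, 4, 0, 2] ∈ F_11^5.


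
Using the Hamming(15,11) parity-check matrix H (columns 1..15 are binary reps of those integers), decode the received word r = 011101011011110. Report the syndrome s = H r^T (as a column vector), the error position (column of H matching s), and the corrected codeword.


s = (0, 1, 1, 0)^T, error position = 6, corrected codeword c = 011100011011110

Compute s = H r^T mod 2 one row at a time:
  s_1 = 1 + 1 + 0 + 1 + 1 + 1 + 1 + 0 = 6 ≡ 0 (mod 2).
  s_2 = 1 + 0 + 1 + 0 + 1 + 1 + 1 + 0 = 5 ≡ 1 (mod 2).
  s_3 = 1 + 1 + 1 + 0 + 0 + 1 + 1 + 0 = 5 ≡ 1 (mod 2).
  s_4 = 0 + 1 + 0 + 0 + 1 + 1 + 1 + 0 = 4 ≡ 0 (mod 2).
s = (0, 1, 1, 0)^T — this equals column 6 of H (binary 0110), so error is at position 6.
Correct: flip bit 6 of r = 011101011011110 to get c = 011100011011110.


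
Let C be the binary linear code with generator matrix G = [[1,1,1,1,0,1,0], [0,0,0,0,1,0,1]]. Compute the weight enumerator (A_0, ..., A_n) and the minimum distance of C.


Weight distribution: A_0 = 1, A_2 = 1, A_5 = 1, A_7 = 1. Minimum distance d = 2.

Enumerate all 2^2 = 4 messages m ∈ F_2^2.
For each, compute codeword c = mG in F_2^7, then tally its weight.
  m = 00 → c = 0000000, weight = 0.
  m = 10 → c = 1111010, weight = 5.
  m = 01 → c = 0000101, weight = 2.
  m = 11 → c = 1111111, weight = 7.
Tally weights:
  weight 0: 1 codewords.
  weight 2: 1 codewords.
  weight 5: 1 codewords.
  weight 7: 1 codewords.
Minimum distance d = smallest w > 0 with A_w > 0 = 2.
Sanity: Σ A_w = 4 = 2^2 = 4 ✓.


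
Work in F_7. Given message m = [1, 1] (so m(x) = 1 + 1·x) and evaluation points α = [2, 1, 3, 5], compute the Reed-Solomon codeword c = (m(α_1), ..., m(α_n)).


c = [3, 2, 4, 6]

Message polynomial: m(x) = 1 + 1·x (mod 7).
For each evaluation point α_i, compute m(α_i) mod 7:
  α_1 = 2: Horner steps 1 → 3, so m(2) = 3.
  α_2 = 1: Horner steps 1 → 2, so m(1) = 2.
  α_3 = 3: Horner steps 1 → 4, so m(3) = 4.
  α_4 = 5: Horner steps 1 → 6, so m(5) = 6.
Codeword c = [3, 2, 4, 6] ∈ F_7^4.


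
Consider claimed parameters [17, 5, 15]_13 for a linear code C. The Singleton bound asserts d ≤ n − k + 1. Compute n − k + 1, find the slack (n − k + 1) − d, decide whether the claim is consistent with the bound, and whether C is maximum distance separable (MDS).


Singleton RHS = n − k + 1 = 13, slack = -2, bound violated (no such code; not MDS).

Singleton bound: d ≤ n − k + 1.
Here n = 17, k = 5, so n − k + 1 = 13.
Given d = 15, check d ≤ 13: NO.
Slack = (n − k + 1) − d = -2.
The slack is negative: d = 15 exceeds n − k + 1 = 13 by 2, so the Singleton bound is violated and no linear [17, 5, 15]_13 code can exist. In particular it is not MDS (MDS requires d = n − k + 1 exactly).
Description: the claimed parameters are [17, 5, 15]_13; such a code would be impossible (violates the Singleton bound).


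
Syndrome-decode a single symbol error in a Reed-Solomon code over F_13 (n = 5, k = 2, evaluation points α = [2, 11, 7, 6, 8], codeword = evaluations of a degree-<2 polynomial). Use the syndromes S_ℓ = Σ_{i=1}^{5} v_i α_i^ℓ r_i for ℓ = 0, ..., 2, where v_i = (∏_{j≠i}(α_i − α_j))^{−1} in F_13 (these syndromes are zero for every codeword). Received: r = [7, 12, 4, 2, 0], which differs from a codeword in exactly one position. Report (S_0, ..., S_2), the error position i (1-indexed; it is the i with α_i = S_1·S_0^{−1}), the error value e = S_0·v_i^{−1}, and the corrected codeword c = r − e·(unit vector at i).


S = (11, 10, 2), error at position 5, error magnitude e = 7, c = [7, 12, 4, 2, 6].

Step 1: column multipliers v_i = (∏_{j≠i}(α_i − α_j))^{−1} mod 13.
  i = 1 (α = 2): (2−11)(2−7)(2−6)(2−8) = (−9)·(−5)·(−4)·(−6) = 1080 ≡ 1, so v_1 = 1^{−1} = 1 (mod 13).
  i = 2 (α = 11): (11−2)(11−7)(11−6)(11−8) = 9·4·5·3 = 540 ≡ 7, so v_2 = 7^{−1} = 2 (mod 13).
  i = 3 (α = 7): (7−2)(7−11)(7−6)(7−8) = 5·(−4)·1·(−1) = 20 ≡ 7, so v_3 = 7^{−1} = 2 (mod 13).
  i = 4 (α = 6): (6−2)(6−11)(6−7)(6−8) = 4·(−5)·(−1)·(−2) = −40 ≡ 12, so v_4 = 12^{−1} = 12 (mod 13).
  i = 5 (α = 8): (8−2)(8−11)(8−7)(8−6) = 6·(−3)·1·2 = −36 ≡ 3, so v_5 = 3^{−1} = 9 (mod 13).
  v = [1, 2, 2, 12, 9].
Step 2: syndromes of r = [7, 12, 4, 2, 0] (all sums mod 13).
  S_0 = Σ v_i r_i = 1·7 + 2·12 + 2·4 + 12·2 + 9·0 = 63 ≡ 11.
  S_1 = Σ v_i α_i r_i = 1·2·7 + 2·11·12 + 2·7·4 + 12·6·2 + 9·8·0 = 478 ≡ 10.
  α_i^2 mod 13 = [4, 4, 10, 10, 12].
  S_2 = Σ v_i α_i^2 r_i = 1·4·7 + 2·4·12 + 2·10·4 + 12·10·2 + 9·12·0 = 444 ≡ 2.
  S = (11, 10, 2) ≠ 0, so r is not a codeword (an error is present).
Step 3: locate the error. For a single error e at position i, S_ℓ = v_i·e·α_i^ℓ, so α_err = S_1/S_0.
  S_0^{−1} = 11^{−1} = 6 (mod 13), so α_err = 10·6 = 60 ≡ 8 = α_5. Error position i = 5.
  Consistency check: S_2/S_1 = 2·4 = 8 ≡ 8 = α_err ✓ (single-error assumption holds).
Step 4: error magnitude e = S_0/v_5 = S_0·∏_{j≠5}(α_5 − α_j) = 11·3 = 33 ≡ 7 (mod 13).
Step 5: correct position 5: c_5 = r_5 − e = 0 − 7 ≡ 6 (mod 13). Hence c = [7, 12, 4, 2, 6].
  Check: interpolating c through the α_i gives m(x) = 3 + 2·x (degree < 2) with m(α_i) = c_i for every i, so c is indeed a codeword.


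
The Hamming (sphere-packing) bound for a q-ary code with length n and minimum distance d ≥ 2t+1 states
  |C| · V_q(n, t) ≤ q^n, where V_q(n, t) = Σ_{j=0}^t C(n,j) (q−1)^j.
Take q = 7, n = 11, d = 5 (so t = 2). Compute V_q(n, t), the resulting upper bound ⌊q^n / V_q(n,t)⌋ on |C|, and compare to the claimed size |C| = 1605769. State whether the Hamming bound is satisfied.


V_q(n, t) = 2047, q^n = 1977326743, Hamming bound = 965963, |C| = 1605769 > bound (violated).

Step 1: Compute V_q(n, t) = Σ_{j=0}^2 C(n, j) (q−1)^j.
  j = 0: C(11,0)·(6)^0 = 1·1 = 1.
  j = 1: C(11,1)·(6)^1 = 11·6 = 66.
  j = 2: C(11,2)·(6)^2 = 55·36 = 1980.
  V_q(n, t) = 1 + 66 + 1980 = 2047.
Step 2: q^n = 7^11 = 1977326743.
Step 3: Hamming bound ⌊q^n / V_q(n,t)⌋ = ⌊1977326743/2047⌋ = 965963.
Step 4: Compare |C| = 1605769 to 965963: violated.
The claimed |C| lies above the Hamming bound, so no 7-ary code of length 11 with d ≥ 5 can have 1605769 codewords.


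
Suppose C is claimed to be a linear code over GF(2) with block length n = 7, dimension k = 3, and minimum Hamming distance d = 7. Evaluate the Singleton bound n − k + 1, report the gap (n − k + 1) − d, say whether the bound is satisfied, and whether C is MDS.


Singleton RHS = n − k + 1 = 5, slack = -2, bound violated (no such code; not MDS).

Singleton bound: d ≤ n − k + 1.
Here n = 7, k = 3, so n − k + 1 = 5.
Given d = 7, check d ≤ 5: NO.
Slack = (n − k + 1) − d = -2.
The slack is negative: d = 7 exceeds n − k + 1 = 5 by 2, so the Singleton bound is violated and no linear [7, 3, 7]_2 code can exist. In particular it is not MDS (MDS requires d = n − k + 1 exactly).
Description: the claimed parameters are [7, 3, 7]_2; such a code would be impossible (violates the Singleton bound).


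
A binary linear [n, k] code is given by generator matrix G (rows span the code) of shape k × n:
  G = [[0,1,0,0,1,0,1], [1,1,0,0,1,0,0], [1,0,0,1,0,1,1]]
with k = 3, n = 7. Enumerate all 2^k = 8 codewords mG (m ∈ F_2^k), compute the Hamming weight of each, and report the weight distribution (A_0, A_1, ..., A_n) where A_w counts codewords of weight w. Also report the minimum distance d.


Weight distribution: A_0 = 1, A_2 = 2, A_3 = 2, A_4 = 1, A_5 = 2. Minimum distance d = 2.

Enumerate all 2^3 = 8 messages m ∈ F_2^3.
For each, compute codeword c = mG in F_2^7, then tally its weight.
  m = 000 → c = 0000000, weight = 0.
  m = 100 → c = 0100101, weight = 3.
  m = 010 → c = 1100100, weight = 3.
  m = 110 → c = 1000001, weight = 2.
  m = 001 → c = 1001011, weight = 4.
  m = 101 → c = 1101110, weight = 5.
  m = 011 → c = 0101111, weight = 5.
  m = 111 → c = 0001010, weight = 2.
Tally weights:
  weight 0: 1 codewords.
  weight 2: 2 codewords.
  weight 3: 2 codewords.
  weight 4: 1 codewords.
  weight 5: 2 codewords.
Minimum distance d = smallest w > 0 with A_w > 0 = 2.
Sanity: Σ A_w = 8 = 2^3 = 8 ✓.


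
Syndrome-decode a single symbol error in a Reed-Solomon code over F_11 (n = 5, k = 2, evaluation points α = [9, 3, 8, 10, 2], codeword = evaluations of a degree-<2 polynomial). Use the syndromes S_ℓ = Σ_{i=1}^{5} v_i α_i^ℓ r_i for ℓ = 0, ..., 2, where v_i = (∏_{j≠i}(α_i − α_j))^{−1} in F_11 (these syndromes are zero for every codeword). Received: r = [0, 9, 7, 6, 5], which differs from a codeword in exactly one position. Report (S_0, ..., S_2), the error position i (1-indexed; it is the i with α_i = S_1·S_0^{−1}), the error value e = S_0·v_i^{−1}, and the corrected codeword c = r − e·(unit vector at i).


S = (1, 10, 1), error at position 4, error magnitude e = 2, c = [0, 9, 7, 4, 5].

Step 1: column multipliers v_i = (∏_{j≠i}(α_i − α_j))^{−1} mod 11.
  i = 1 (α = 9): (9−3)(9−8)(9−10)(9−2) = 6·1·(−1)·7 = −42 ≡ 2, so v_1 = 2^{−1} = 6 (mod 11).
  i = 2 (α = 3): (3−9)(3−8)(3−10)(3−2) = (−6)·(−5)·(−7)·1 = −210 ≡ 10, so v_2 = 10^{−1} = 10 (mod 11).
  i = 3 (α = 8): (8−9)(8−3)(8−10)(8−2) = (−1)·5·(−2)·6 = 60 ≡ 5, so v_3 = 5^{−1} = 9 (mod 11).
  i = 4 (α = 10): (10−9)(10−3)(10−8)(10−2) = 1·7·2·8 = 112 ≡ 2, so v_4 = 2^{−1} = 6 (mod 11).
  i = 5 (α = 2): (2−9)(2−3)(2−8)(2−10) = (−7)·(−1)·(−6)·(−8) = 336 ≡ 6, so v_5 = 6^{−1} = 2 (mod 11).
  v = [6, 10, 9, 6, 2].
Step 2: syndromes of r = [0, 9, 7, 6, 5] (all sums mod 11).
  S_0 = Σ v_i r_i = 6·0 + 10·9 + 9·7 + 6·6 + 2·5 = 199 ≡ 1.
  S_1 = Σ v_i α_i r_i = 6·9·0 + 10·3·9 + 9·8·7 + 6·10·6 + 2·2·5 = 1154 ≡ 10.
  α_i^2 mod 11 = [4, 9, 9, 1, 4].
  S_2 = Σ v_i α_i^2 r_i = 6·4·0 + 10·9·9 + 9·9·7 + 6·1·6 + 2·4·5 = 1453 ≡ 1.
  S = (1, 10, 1) ≠ 0, so r is not a codeword (an error is present).
Step 3: locate the error. For a single error e at position i, S_ℓ = v_i·e·α_i^ℓ, so α_err = S_1/S_0.
  S_0^{−1} = 1^{−1} = 1 (mod 11), so α_err = 10·1 = 10 ≡ 10 = α_4. Error position i = 4.
  Consistency check: S_2/S_1 = 1·10 = 10 ≡ 10 = α_err ✓ (single-error assumption holds).
Step 4: error magnitude e = S_0/v_4 = S_0·∏_{j≠4}(α_4 − α_j) = 1·2 = 2 ≡ 2 (mod 11).
Step 5: correct position 4: c_4 = r_4 − e = 6 − 2 ≡ 4 (mod 11). Hence c = [0, 9, 7, 4, 5].
  Check: interpolating c through the α_i gives m(x) = 8 + 4·x (degree < 2) with m(α_i) = c_i for every i, so c is indeed a codeword.


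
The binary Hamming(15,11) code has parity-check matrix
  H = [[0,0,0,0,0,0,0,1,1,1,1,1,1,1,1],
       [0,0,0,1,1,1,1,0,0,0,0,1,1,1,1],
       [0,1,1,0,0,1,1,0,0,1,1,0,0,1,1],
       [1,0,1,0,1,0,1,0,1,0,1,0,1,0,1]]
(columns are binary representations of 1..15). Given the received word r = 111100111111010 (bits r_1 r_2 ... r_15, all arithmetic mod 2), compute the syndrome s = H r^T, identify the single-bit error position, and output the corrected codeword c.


s = (0, 0, 0, 1)^T, error position = 1, corrected codeword c = 011100111111010

Compute s = H r^T mod 2 one row at a time:
  s_1 = 1 + 1 + 1 + 1 + 1 + 0 + 1 + 0 = 6 ≡ 0 (mod 2).
  s_2 = 1 + 0 + 0 + 1 + 1 + 0 + 1 + 0 = 4 ≡ 0 (mod 2).
  s_3 = 1 + 1 + 0 + 1 + 1 + 1 + 1 + 0 = 6 ≡ 0 (mod 2).
  s_4 = 1 + 1 + 0 + 1 + 1 + 1 + 0 + 0 = 5 ≡ 1 (mod 2).
s = (0, 0, 0, 1)^T — this equals column 1 of H (binary 0001), so error is at position 1.
Correct: flip bit 1 of r = 111100111111010 to get c = 011100111111010.


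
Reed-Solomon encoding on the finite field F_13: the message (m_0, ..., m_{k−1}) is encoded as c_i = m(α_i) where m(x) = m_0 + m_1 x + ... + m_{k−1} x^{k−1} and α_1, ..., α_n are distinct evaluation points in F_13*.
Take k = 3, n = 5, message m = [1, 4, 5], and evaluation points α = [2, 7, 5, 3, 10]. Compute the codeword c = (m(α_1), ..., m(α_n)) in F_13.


c = [3, 1, 3, 6, 8]

Message polynomial: m(x) = 1 + 4·x + 5·x^2 (mod 13).
For each evaluation point α_i, compute m(α_i) mod 13:
  α_1 = 2: Horner steps 5 → 1 → 3, so m(2) = 3.
  α_2 = 7: Horner steps 5 → 0 → 1, so m(7) = 1.
  α_3 = 5: Horner steps 5 → 3 → 3, so m(5) = 3.
  α_4 = 3: Horner steps 5 → 6 → 6, so m(3) = 6.
  α_5 = 10: Horner steps 5 → 2 → 8, so m(10) = 8.
Codeword c = [3, 1, 3, 6, 8] ∈ F_13^5.


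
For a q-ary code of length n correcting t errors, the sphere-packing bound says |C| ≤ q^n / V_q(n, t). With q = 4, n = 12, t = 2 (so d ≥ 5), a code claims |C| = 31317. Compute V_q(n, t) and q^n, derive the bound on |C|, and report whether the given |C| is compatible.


V_q(n, t) = 631, q^n = 16777216, Hamming bound = 26588, |C| = 31317 > bound (violated).

Step 1: Compute V_q(n, t) = Σ_{j=0}^2 C(n, j) (q−1)^j.
  j = 0: C(12,0)·(3)^0 = 1·1 = 1.
  j = 1: C(12,1)·(3)^1 = 12·3 = 36.
  j = 2: C(12,2)·(3)^2 = 66·9 = 594.
  V_q(n, t) = 1 + 36 + 594 = 631.
Step 2: q^n = 4^12 = 16777216.
Step 3: Hamming bound ⌊q^n / V_q(n,t)⌋ = ⌊16777216/631⌋ = 26588.
Step 4: Compare |C| = 31317 to 26588: violated.
The claimed |C| lies above the Hamming bound, so no 4-ary code of length 12 with d ≥ 5 can have 31317 codewords.


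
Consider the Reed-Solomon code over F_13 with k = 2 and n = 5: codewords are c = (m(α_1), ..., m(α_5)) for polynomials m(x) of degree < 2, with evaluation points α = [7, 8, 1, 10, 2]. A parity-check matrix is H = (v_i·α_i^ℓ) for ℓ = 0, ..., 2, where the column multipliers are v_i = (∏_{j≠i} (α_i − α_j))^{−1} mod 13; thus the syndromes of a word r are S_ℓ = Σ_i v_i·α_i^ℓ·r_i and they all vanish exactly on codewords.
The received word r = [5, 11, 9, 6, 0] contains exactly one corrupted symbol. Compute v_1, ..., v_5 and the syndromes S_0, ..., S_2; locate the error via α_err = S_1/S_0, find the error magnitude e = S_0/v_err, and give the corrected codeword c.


S = (2, 1, 7), error at position 1, error magnitude e = 11, c = [7, 11, 9, 6, 0].

Step 1: column multipliers v_i = (∏_{j≠i}(α_i − α_j))^{−1} mod 13.
  i = 1 (α = 7): (7−8)(7−1)(7−10)(7−2) = (−1)·6·(−3)·5 = 90 ≡ 12, so v_1 = 12^{−1} = 12 (mod 13).
  i = 2 (α = 8): (8−7)(8−1)(8−10)(8−2) = 1·7·(−2)·6 = −84 ≡ 7, so v_2 = 7^{−1} = 2 (mod 13).
  i = 3 (α = 1): (1−7)(1−8)(1−10)(1−2) = (−6)·(−7)·(−9)·(−1) = 378 ≡ 1, so v_3 = 1^{−1} = 1 (mod 13).
  i = 4 (α = 10): (10−7)(10−8)(10−1)(10−2) = 3·2·9·8 = 432 ≡ 3, so v_4 = 3^{−1} = 9 (mod 13).
  i = 5 (α = 2): (2−7)(2−8)(2−1)(2−10) = (−5)·(−6)·1·(−8) = −240 ≡ 7, so v_5 = 7^{−1} = 2 (mod 13).
  v = [12, 2, 1, 9, 2].
Step 2: syndromes of r = [5, 11, 9, 6, 0] (all sums mod 13).
  S_0 = Σ v_i r_i = 12·5 + 2·11 + 1·9 + 9·6 + 2·0 = 145 ≡ 2.
  S_1 = Σ v_i α_i r_i = 12·7·5 + 2·8·11 + 1·1·9 + 9·10·6 + 2·2·0 = 1145 ≡ 1.
  α_i^2 mod 13 = [10, 12, 1, 9, 4].
  S_2 = Σ v_i α_i^2 r_i = 12·10·5 + 2·12·11 + 1·1·9 + 9·9·6 + 2·4·0 = 1359 ≡ 7.
  S = (2, 1, 7) ≠ 0, so r is not a codeword (an error is present).
Step 3: locate the error. For a single error e at position i, S_ℓ = v_i·e·α_i^ℓ, so α_err = S_1/S_0.
  S_0^{−1} = 2^{−1} = 7 (mod 13), so α_err = 1·7 = 7 ≡ 7 = α_1. Error position i = 1.
  Consistency check: S_2/S_1 = 7·1 = 7 ≡ 7 = α_err ✓ (single-error assumption holds).
Step 4: error magnitude e = S_0/v_1 = S_0·∏_{j≠1}(α_1 − α_j) = 2·12 = 24 ≡ 11 (mod 13).
Step 5: correct position 1: c_1 = r_1 − e = 5 − 11 ≡ 7 (mod 13). Hence c = [7, 11, 9, 6, 0].
  Check: interpolating c through the α_i gives m(x) = 5 + 4·x (degree < 2) with m(α_i) = c_i for every i, so c is indeed a codeword.


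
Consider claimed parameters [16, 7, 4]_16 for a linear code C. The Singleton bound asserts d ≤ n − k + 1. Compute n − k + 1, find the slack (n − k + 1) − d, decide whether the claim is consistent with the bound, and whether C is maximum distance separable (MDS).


Singleton RHS = n − k + 1 = 10, slack = 6, bound satisfied, not MDS.

Singleton bound: d ≤ n − k + 1.
Here n = 16, k = 7, so n − k + 1 = 10.
Given d = 4, check d ≤ 10: YES.
Slack = (n − k + 1) − d = 6.
The code is NOT MDS (slack = 6 > 0).
Description: the claimed parameters are [16, 7, 4]_16; such a code would be non-MDS.


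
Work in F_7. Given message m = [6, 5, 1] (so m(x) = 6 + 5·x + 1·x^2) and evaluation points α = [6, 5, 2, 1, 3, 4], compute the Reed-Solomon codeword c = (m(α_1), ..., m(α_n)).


c = [2, 0, 6, 5, 2, 0]

Message polynomial: m(x) = 6 + 5·x + 1·x^2 (mod 7).
For each evaluation point α_i, compute m(α_i) mod 7:
  α_1 = 6: Horner steps 1 → 4 → 2, so m(6) = 2.
  α_2 = 5: Horner steps 1 → 3 → 0, so m(5) = 0.
  α_3 = 2: Horner steps 1 → 0 → 6, so m(2) = 6.
  α_4 = 1: Horner steps 1 → 6 → 5, so m(1) = 5.
  α_5 = 3: Horner steps 1 → 1 → 2, so m(3) = 2.
  α_6 = 4: Horner steps 1 → 2 → 0, so m(4) = 0.
Codeword c = [2, 0, 6, 5, 2, 0] ∈ F_7^6.


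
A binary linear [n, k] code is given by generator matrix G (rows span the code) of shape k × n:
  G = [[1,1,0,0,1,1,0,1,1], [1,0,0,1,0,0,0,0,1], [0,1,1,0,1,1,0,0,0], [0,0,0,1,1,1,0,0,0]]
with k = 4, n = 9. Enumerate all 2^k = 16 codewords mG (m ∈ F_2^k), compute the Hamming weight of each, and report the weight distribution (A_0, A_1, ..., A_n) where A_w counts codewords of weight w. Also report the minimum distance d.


Weight distribution: A_0 = 1, A_2 = 1, A_3 = 4, A_4 = 5, A_5 = 2, A_6 = 1, A_7 = 2. Minimum distance d = 2.

Enumerate all 2^4 = 16 messages m ∈ F_2^4.
For each, compute codeword c = mG in F_2^9, then tally its weight.
  m = 0000 → c = 000000000, weight = 0.
  m = 1000 → c = 110011011, weight = 6.
  m = 0100 → c = 100100001, weight = 3.
  m = 1100 → c = 010111010, weight = 5.
  m = 0010 → c = 011011000, weight = 4.
  m = 1010 → c = 101000011, weight = 4.
  m = 0110 → c = 111111001, weight = 7.
  m = 1110 → c = 001100010, weight = 3.
  m = 0001 → c = 000111000, weight = 3.
  m = 1001 → c = 110100011, weight = 5.
  m = 0101 → c = 100011001, weight = 4.
  m = 1101 → c = 010000010, weight = 2.
  m = 0011 → c = 011100000, weight = 3.
  m = 1011 → c = 101111011, weight = 7.
  m = 0111 → c = 111000001, weight = 4.
  m = 1111 → c = 001011010, weight = 4.
Tally weights:
  weight 0: 1 codewords.
  weight 2: 1 codewords.
  weight 3: 4 codewords.
  weight 4: 5 codewords.
  weight 5: 2 codewords.
  weight 6: 1 codewords.
  weight 7: 2 codewords.
Minimum distance d = smallest w > 0 with A_w > 0 = 2.
Sanity: Σ A_w = 16 = 2^4 = 16 ✓.


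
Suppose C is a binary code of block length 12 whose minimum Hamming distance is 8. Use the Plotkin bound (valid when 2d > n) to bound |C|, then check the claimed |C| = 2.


Plotkin bound M ≤ 4; given |C| = 2 ≤ bound (satisfied).

Check applicability: 2d = 16, n = 12.
2d − n = 4 > 0, so Plotkin applies.
Compute d/(2d−n) = 8/4 ≈ 2.0000.
⌊d/(2d−n)⌋ = 2.
Plotkin bound: M ≤ 2·2 = 4.
Given |C| = 2, check: satisfied.
This |C| is below the Plotkin bound.


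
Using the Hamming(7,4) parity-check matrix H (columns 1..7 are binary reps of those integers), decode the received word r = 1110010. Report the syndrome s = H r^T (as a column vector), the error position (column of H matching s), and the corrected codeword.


s = (1, 1, 0)^T, error position = 6, corrected codeword c = 1110000

Compute s = H r^T mod 2 one row at a time:
  s_1 = 0 + 0 + 1 + 0 = 1 ≡ 1 (mod 2).
  s_2 = 1 + 1 + 1 + 0 = 3 ≡ 1 (mod 2).
  s_3 = 1 + 1 + 0 + 0 = 2 ≡ 0 (mod 2).
s = (1, 1, 0)^T — this equals column 6 of H (binary 110), so error is at position 6.
Correct: flip bit 6 of r = 1110010 to get c = 1110000.


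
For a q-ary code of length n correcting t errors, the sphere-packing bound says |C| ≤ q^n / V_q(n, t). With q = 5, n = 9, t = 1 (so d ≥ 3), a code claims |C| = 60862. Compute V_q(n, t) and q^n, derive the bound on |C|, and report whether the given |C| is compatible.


V_q(n, t) = 37, q^n = 1953125, Hamming bound = 52787, |C| = 60862 > bound (violated).

Step 1: Compute V_q(n, t) = Σ_{j=0}^1 C(n, j) (q−1)^j.
  j = 0: C(9,0)·(4)^0 = 1·1 = 1.
  j = 1: C(9,1)·(4)^1 = 9·4 = 36.
  V_q(n, t) = 1 + 36 = 37.
Step 2: q^n = 5^9 = 1953125.
Step 3: Hamming bound ⌊q^n / V_q(n,t)⌋ = ⌊1953125/37⌋ = 52787.
Step 4: Compare |C| = 60862 to 52787: violated.
The claimed |C| lies above the Hamming bound, so no 5-ary code of length 9 with d ≥ 3 can have 60862 codewords.


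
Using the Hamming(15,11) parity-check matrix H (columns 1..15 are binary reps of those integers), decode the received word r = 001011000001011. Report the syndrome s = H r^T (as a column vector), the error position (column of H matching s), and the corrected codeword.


s = (1, 1, 0, 1)^T, error position = 13, corrected codeword c = 001011000001111

Compute s = H r^T mod 2 one row at a time:
  s_1 = 0 + 0 + 0 + 0 + 1 + 0 + 1 + 1 = 3 ≡ 1 (mod 2).
  s_2 = 0 + 1 + 1 + 0 + 1 + 0 + 1 + 1 = 5 ≡ 1 (mod 2).
  s_3 = 0 + 1 + 1 + 0 + 0 + 0 + 1 + 1 = 4 ≡ 0 (mod 2).
  s_4 = 0 + 1 + 1 + 0 + 0 + 0 + 0 + 1 = 3 ≡ 1 (mod 2).
s = (1, 1, 0, 1)^T — this equals column 13 of H (binary 1101), so error is at position 13.
Correct: flip bit 13 of r = 001011000001011 to get c = 001011000001111.


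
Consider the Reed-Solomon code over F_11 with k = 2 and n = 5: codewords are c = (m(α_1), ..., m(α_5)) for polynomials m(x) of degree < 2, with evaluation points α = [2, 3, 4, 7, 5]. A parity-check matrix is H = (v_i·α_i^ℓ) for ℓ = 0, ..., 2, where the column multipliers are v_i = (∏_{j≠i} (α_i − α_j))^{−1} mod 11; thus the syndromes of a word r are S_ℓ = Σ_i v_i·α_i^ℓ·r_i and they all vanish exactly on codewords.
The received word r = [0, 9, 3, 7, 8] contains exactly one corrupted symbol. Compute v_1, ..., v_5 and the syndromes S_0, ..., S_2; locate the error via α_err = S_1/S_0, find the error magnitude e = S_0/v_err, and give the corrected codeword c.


S = (5, 10, 9), error at position 1, error magnitude e = 7, c = [4, 9, 3, 7, 8].

Step 1: column multipliers v_i = (∏_{j≠i}(α_i − α_j))^{−1} mod 11.
  i = 1 (α = 2): (2−3)(2−4)(2−7)(2−5) = (−1)·(−2)·(−5)·(−3) = 30 ≡ 8, so v_1 = 8^{−1} = 7 (mod 11).
  i = 2 (α = 3): (3−2)(3−4)(3−7)(3−5) = 1·(−1)·(−4)·(−2) = −8 ≡ 3, so v_2 = 3^{−1} = 4 (mod 11).
  i = 3 (α = 4): (4−2)(4−3)(4−7)(4−5) = 2·1·(−3)·(−1) = 6 ≡ 6, so v_3 = 6^{−1} = 2 (mod 11).
  i = 4 (α = 7): (7−2)(7−3)(7−4)(7−5) = 5·4·3·2 = 120 ≡ 10, so v_4 = 10^{−1} = 10 (mod 11).
  i = 5 (α = 5): (5−2)(5−3)(5−4)(5−7) = 3·2·1·(−2) = −12 ≡ 10, so v_5 = 10^{−1} = 10 (mod 11).
  v = [7, 4, 2, 10, 10].
Step 2: syndromes of r = [0, 9, 3, 7, 8] (all sums mod 11).
  S_0 = Σ v_i r_i = 7·0 + 4·9 + 2·3 + 10·7 + 10·8 = 192 ≡ 5.
  S_1 = Σ v_i α_i r_i = 7·2·0 + 4·3·9 + 2·4·3 + 10·7·7 + 10·5·8 = 1022 ≡ 10.
  α_i^2 mod 11 = [4, 9, 5, 5, 3].
  S_2 = Σ v_i α_i^2 r_i = 7·4·0 + 4·9·9 + 2·5·3 + 10·5·7 + 10·3·8 = 944 ≡ 9.
  S = (5, 10, 9) ≠ 0, so r is not a codeword (an error is present).
Step 3: locate the error. For a single error e at position i, S_ℓ = v_i·e·α_i^ℓ, so α_err = S_1/S_0.
  S_0^{−1} = 5^{−1} = 9 (mod 11), so α_err = 10·9 = 90 ≡ 2 = α_1. Error position i = 1.
  Consistency check: S_2/S_1 = 9·10 = 90 ≡ 2 = α_err ✓ (single-error assumption holds).
Step 4: error magnitude e = S_0/v_1 = S_0·∏_{j≠1}(α_1 − α_j) = 5·8 = 40 ≡ 7 (mod 11).
Step 5: correct position 1: c_1 = r_1 − e = 0 − 7 ≡ 4 (mod 11). Hence c = [4, 9, 3, 7, 8].
  Check: interpolating c through the α_i gives m(x) = 5 + 5·x (degree < 2) with m(α_i) = c_i for every i, so c is indeed a codeword.


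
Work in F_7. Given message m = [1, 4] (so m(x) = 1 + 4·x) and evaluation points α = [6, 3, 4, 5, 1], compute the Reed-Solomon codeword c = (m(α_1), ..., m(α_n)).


c = [4, 6, 3, 0, 5]

Message polynomial: m(x) = 1 + 4·x (mod 7).
For each evaluation point α_i, compute m(α_i) mod 7:
  α_1 = 6: Horner steps 4 → 4, so m(6) = 4.
  α_2 = 3: Horner steps 4 → 6, so m(3) = 6.
  α_3 = 4: Horner steps 4 → 3, so m(4) = 3.
  α_4 = 5: Horner steps 4 → 0, so m(5) = 0.
  α_5 = 1: Horner steps 4 → 5, so m(1) = 5.
Codeword c = [4, 6, 3, 0, 5] ∈ F_7^5.


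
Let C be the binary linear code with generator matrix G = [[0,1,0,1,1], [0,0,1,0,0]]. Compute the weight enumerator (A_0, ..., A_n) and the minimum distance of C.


Weight distribution: A_0 = 1, A_1 = 1, A_3 = 1, A_4 = 1. Minimum distance d = 1.

Enumerate all 2^2 = 4 messages m ∈ F_2^2.
For each, compute codeword c = mG in F_2^5, then tally its weight.
  m = 00 → c = 00000, weight = 0.
  m = 10 → c = 01011, weight = 3.
  m = 01 → c = 00100, weight = 1.
  m = 11 → c = 01111, weight = 4.
Tally weights:
  weight 0: 1 codewords.
  weight 1: 1 codewords.
  weight 3: 1 codewords.
  weight 4: 1 codewords.
Minimum distance d = smallest w > 0 with A_w > 0 = 1.
Sanity: Σ A_w = 4 = 2^2 = 4 ✓.


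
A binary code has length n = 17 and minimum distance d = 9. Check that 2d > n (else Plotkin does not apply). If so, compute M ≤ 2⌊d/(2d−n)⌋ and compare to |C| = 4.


Plotkin bound M ≤ 18; given |C| = 4 ≤ bound (satisfied).

Check applicability: 2d = 18, n = 17.
2d − n = 1 > 0, so Plotkin applies.
Compute d/(2d−n) = 9/1 ≈ 9.0000.
⌊d/(2d−n)⌋ = 9.
Plotkin bound: M ≤ 2·9 = 18.
Given |C| = 4, check: satisfied.
This |C| is below the Plotkin bound.


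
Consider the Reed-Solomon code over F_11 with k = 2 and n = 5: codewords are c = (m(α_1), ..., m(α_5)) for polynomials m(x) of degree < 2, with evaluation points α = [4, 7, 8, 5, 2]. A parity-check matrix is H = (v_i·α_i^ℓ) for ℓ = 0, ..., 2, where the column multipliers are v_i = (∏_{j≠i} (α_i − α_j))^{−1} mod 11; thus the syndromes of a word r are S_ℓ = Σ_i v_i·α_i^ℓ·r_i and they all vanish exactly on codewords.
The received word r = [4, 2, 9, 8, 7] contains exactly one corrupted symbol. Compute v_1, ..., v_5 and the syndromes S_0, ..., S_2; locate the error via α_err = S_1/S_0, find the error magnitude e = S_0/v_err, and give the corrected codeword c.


S = (10, 4, 6), error at position 2, error magnitude e = 8, c = [4, 5, 9, 8, 7].

Step 1: column multipliers v_i = (∏_{j≠i}(α_i − α_j))^{−1} mod 11.
  i = 1 (α = 4): (4−7)(4−8)(4−5)(4−2) = (−3)·(−4)·(−1)·2 = −24 ≡ 9, so v_1 = 9^{−1} = 5 (mod 11).
  i = 2 (α = 7): (7−4)(7−8)(7−5)(7−2) = 3·(−1)·2·5 = −30 ≡ 3, so v_2 = 3^{−1} = 4 (mod 11).
  i = 3 (α = 8): (8−4)(8−7)(8−5)(8−2) = 4·1·3·6 = 72 ≡ 6, so v_3 = 6^{−1} = 2 (mod 11).
  i = 4 (α = 5): (5−4)(5−7)(5−8)(5−2) = 1·(−2)·(−3)·3 = 18 ≡ 7, so v_4 = 7^{−1} = 8 (mod 11).
  i = 5 (α = 2): (2−4)(2−7)(2−8)(2−5) = (−2)·(−5)·(−6)·(−3) = 180 ≡ 4, so v_5 = 4^{−1} = 3 (mod 11).
  v = [5, 4, 2, 8, 3].
Step 2: syndromes of r = [4, 2, 9, 8, 7] (all sums mod 11).
  S_0 = Σ v_i r_i = 5·4 + 4·2 + 2·9 + 8·8 + 3·7 = 131 ≡ 10.
  S_1 = Σ v_i α_i r_i = 5·4·4 + 4·7·2 + 2·8·9 + 8·5·8 + 3·2·7 = 642 ≡ 4.
  α_i^2 mod 11 = [5, 5, 9, 3, 4].
  S_2 = Σ v_i α_i^2 r_i = 5·5·4 + 4·5·2 + 2·9·9 + 8·3·8 + 3·4·7 = 578 ≡ 6.
  S = (10, 4, 6) ≠ 0, so r is not a codeword (an error is present).
Step 3: locate the error. For a single error e at position i, S_ℓ = v_i·e·α_i^ℓ, so α_err = S_1/S_0.
  S_0^{−1} = 10^{−1} = 10 (mod 11), so α_err = 4·10 = 40 ≡ 7 = α_2. Error position i = 2.
  Consistency check: S_2/S_1 = 6·3 = 18 ≡ 7 = α_err ✓ (single-error assumption holds).
Step 4: error magnitude e = S_0/v_2 = S_0·∏_{j≠2}(α_2 − α_j) = 10·3 = 30 ≡ 8 (mod 11).
Step 5: correct position 2: c_2 = r_2 − e = 2 − 8 ≡ 5 (mod 11). Hence c = [4, 5, 9, 8, 7].
  Check: interpolating c through the α_i gives m(x) = 10 + 4·x (degree < 2) with m(α_i) = c_i for every i, so c is indeed a codeword.


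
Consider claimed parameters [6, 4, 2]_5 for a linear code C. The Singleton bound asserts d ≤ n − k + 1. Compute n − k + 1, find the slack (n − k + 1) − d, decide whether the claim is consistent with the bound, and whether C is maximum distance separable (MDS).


Singleton RHS = n − k + 1 = 3, slack = 1, bound satisfied, not MDS.

Singleton bound: d ≤ n − k + 1.
Here n = 6, k = 4, so n − k + 1 = 3.
Given d = 2, check d ≤ 3: YES.
Slack = (n − k + 1) − d = 1.
The code is NOT MDS (slack = 1 > 0).
Description: the claimed parameters are [6, 4, 2]_5; such a code would be non-MDS.


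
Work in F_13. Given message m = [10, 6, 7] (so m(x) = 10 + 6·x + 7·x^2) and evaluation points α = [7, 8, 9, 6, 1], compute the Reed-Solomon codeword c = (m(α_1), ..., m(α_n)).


c = [5, 12, 7, 12, 10]

Message polynomial: m(x) = 10 + 6·x + 7·x^2 (mod 13).
For each evaluation point α_i, compute m(α_i) mod 13:
  α_1 = 7: Horner steps 7 → 3 → 5, so m(7) = 5.
  α_2 = 8: Horner steps 7 → 10 → 12, so m(8) = 12.
  α_3 = 9: Horner steps 7 → 4 → 7, so m(9) = 7.
  α_4 = 6: Horner steps 7 → 9 → 12, so m(6) = 12.
  α_5 = 1: Horner steps 7 → 0 → 10, so m(1) = 10.
Codeword c = [5, 12, 7, 12, 10] ∈ F_13^5.


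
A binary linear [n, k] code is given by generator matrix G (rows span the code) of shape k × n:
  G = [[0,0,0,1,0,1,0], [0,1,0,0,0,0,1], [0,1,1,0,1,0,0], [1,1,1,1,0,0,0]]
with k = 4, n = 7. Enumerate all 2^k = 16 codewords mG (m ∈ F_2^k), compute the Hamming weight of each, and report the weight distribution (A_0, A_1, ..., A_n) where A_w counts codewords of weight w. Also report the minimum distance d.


Weight distribution: A_0 = 1, A_2 = 2, A_3 = 4, A_4 = 5, A_5 = 4. Minimum distance d = 2.

Enumerate all 2^4 = 16 messages m ∈ F_2^4.
For each, compute codeword c = mG in F_2^7, then tally its weight.
  m = 0000 → c = 0000000, weight = 0.
  m = 1000 → c = 0001010, weight = 2.
  m = 0100 → c = 0100001, weight = 2.
  m = 1100 → c = 0101011, weight = 4.
  m = 0010 → c = 0110100, weight = 3.
  m = 1010 → c = 0111110, weight = 5.
  m = 0110 → c = 0010101, weight = 3.
  m = 1110 → c = 0011111, weight = 5.
  m = 0001 → c = 1111000, weight = 4.
  m = 1001 → c = 1110010, weight = 4.
  m = 0101 → c = 1011001, weight = 4.
  m = 1101 → c = 1010011, weight = 4.
  m = 0011 → c = 1001100, weight = 3.
  m = 1011 → c = 1000110, weight = 3.
  m = 0111 → c = 1101101, weight = 5.
  m = 1111 → c = 1100111, weight = 5.
Tally weights:
  weight 0: 1 codewords.
  weight 2: 2 codewords.
  weight 3: 4 codewords.
  weight 4: 5 codewords.
  weight 5: 4 codewords.
Minimum distance d = smallest w > 0 with A_w > 0 = 2.
Sanity: Σ A_w = 16 = 2^4 = 16 ✓.


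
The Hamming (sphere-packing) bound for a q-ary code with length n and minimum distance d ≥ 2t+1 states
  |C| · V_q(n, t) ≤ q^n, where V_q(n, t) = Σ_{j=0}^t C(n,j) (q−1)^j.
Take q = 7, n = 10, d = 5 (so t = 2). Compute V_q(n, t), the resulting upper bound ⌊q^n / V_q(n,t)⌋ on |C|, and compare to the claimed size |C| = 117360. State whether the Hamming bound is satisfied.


V_q(n, t) = 1681, q^n = 282475249, Hamming bound = 168040, |C| = 117360 ≤ bound (satisfied).

Step 1: Compute V_q(n, t) = Σ_{j=0}^2 C(n, j) (q−1)^j.
  j = 0: C(10,0)·(6)^0 = 1·1 = 1.
  j = 1: C(10,1)·(6)^1 = 10·6 = 60.
  j = 2: C(10,2)·(6)^2 = 45·36 = 1620.
  V_q(n, t) = 1 + 60 + 1620 = 1681.
Step 2: q^n = 7^10 = 282475249.
Step 3: Hamming bound ⌊q^n / V_q(n,t)⌋ = ⌊282475249/1681⌋ = 168040.
Step 4: Compare |C| = 117360 to 168040: satisfied.
The claimed |C| lies below the Hamming bound.


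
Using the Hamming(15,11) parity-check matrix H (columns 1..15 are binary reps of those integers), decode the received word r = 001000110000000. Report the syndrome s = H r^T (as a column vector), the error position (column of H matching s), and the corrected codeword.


s = (1, 1, 0, 0)^T, error position = 12, corrected codeword c = 001000110001000

Compute s = H r^T mod 2 one row at a time:
  s_1 = 1 + 0 + 0 + 0 + 0 + 0 + 0 + 0 = 1 ≡ 1 (mod 2).
  s_2 = 0 + 0 + 0 + 1 + 0 + 0 + 0 + 0 = 1 ≡ 1 (mod 2).
  s_3 = 0 + 1 + 0 + 1 + 0 + 0 + 0 + 0 = 2 ≡ 0 (mod 2).
  s_4 = 0 + 1 + 0 + 1 + 0 + 0 + 0 + 0 = 2 ≡ 0 (mod 2).
s = (1, 1, 0, 0)^T — this equals column 12 of H (binary 1100), so error is at position 12.
Correct: flip bit 12 of r = 001000110000000 to get c = 001000110001000.


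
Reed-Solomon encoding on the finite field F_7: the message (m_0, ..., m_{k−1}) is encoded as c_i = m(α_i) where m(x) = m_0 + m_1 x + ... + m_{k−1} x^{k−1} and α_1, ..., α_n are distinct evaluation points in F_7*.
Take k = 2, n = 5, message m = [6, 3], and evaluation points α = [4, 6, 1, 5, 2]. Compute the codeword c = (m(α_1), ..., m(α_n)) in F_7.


c = [4, 3, 2, 0, 5]

Message polynomial: m(x) = 6 + 3·x (mod 7).
For each evaluation point α_i, compute m(α_i) mod 7:
  α_1 = 4: Horner steps 3 → 4, so m(4) = 4.
  α_2 = 6: Horner steps 3 → 3, so m(6) = 3.
  α_3 = 1: Horner steps 3 → 2, so m(1) = 2.
  α_4 = 5: Horner steps 3 → 0, so m(5) = 0.
  α_5 = 2: Horner steps 3 → 5, so m(2) = 5.
Codeword c = [4, 3, 2, 0, 5] ∈ F_7^5.


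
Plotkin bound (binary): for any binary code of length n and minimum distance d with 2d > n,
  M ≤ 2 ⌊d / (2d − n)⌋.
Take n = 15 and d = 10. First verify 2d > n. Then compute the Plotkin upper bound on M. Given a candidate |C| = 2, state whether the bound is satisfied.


Plotkin bound M ≤ 4; given |C| = 2 ≤ bound (satisfied).

Check applicability: 2d = 20, n = 15.
2d − n = 5 > 0, so Plotkin applies.
Compute d/(2d−n) = 10/5 ≈ 2.0000.
⌊d/(2d−n)⌋ = 2.
Plotkin bound: M ≤ 2·2 = 4.
Given |C| = 2, check: satisfied.
This |C| is below the Plotkin bound.


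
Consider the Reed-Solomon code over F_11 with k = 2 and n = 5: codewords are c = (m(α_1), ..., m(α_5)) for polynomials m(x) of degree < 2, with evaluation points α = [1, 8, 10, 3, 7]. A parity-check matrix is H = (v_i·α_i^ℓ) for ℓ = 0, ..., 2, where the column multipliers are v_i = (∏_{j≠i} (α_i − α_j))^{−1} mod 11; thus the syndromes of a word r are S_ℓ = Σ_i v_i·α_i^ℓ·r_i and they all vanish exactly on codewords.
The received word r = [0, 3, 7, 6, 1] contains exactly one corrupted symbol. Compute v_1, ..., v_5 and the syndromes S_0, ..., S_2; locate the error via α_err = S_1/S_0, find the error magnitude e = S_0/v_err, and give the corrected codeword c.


S = (4, 1, 3), error at position 4, error magnitude e = 2, c = [0, 3, 7, 4, 1].

Step 1: column multipliers v_i = (∏_{j≠i}(α_i − α_j))^{−1} mod 11.
  i = 1 (α = 1): (1−8)(1−10)(1−3)(1−7) = (−7)·(−9)·(−2)·(−6) = 756 ≡ 8, so v_1 = 8^{−1} = 7 (mod 11).
  i = 2 (α = 8): (8−1)(8−10)(8−3)(8−7) = 7·(−2)·5·1 = −70 ≡ 7, so v_2 = 7^{−1} = 8 (mod 11).
  i = 3 (α = 10): (10−1)(10−8)(10−3)(10−7) = 9·2·7·3 = 378 ≡ 4, so v_3 = 4^{−1} = 3 (mod 11).
  i = 4 (α = 3): (3−1)(3−8)(3−10)(3−7) = 2·(−5)·(−7)·(−4) = −280 ≡ 6, so v_4 = 6^{−1} = 2 (mod 11).
  i = 5 (α = 7): (7−1)(7−8)(7−10)(7−3) = 6·(−1)·(−3)·4 = 72 ≡ 6, so v_5 = 6^{−1} = 2 (mod 11).
  v = [7, 8, 3, 2, 2].
Step 2: syndromes of r = [0, 3, 7, 6, 1] (all sums mod 11).
  S_0 = Σ v_i r_i = 7·0 + 8·3 + 3·7 + 2·6 + 2·1 = 59 ≡ 4.
  S_1 = Σ v_i α_i r_i = 7·1·0 + 8·8·3 + 3·10·7 + 2·3·6 + 2·7·1 = 452 ≡ 1.
  α_i^2 mod 11 = [1, 9, 1, 9, 5].
  S_2 = Σ v_i α_i^2 r_i = 7·1·0 + 8·9·3 + 3·1·7 + 2·9·6 + 2·5·1 = 355 ≡ 3.
  S = (4, 1, 3) ≠ 0, so r is not a codeword (an error is present).
Step 3: locate the error. For a single error e at position i, S_ℓ = v_i·e·α_i^ℓ, so α_err = S_1/S_0.
  S_0^{−1} = 4^{−1} = 3 (mod 11), so α_err = 1·3 = 3 ≡ 3 = α_4. Error position i = 4.
  Consistency check: S_2/S_1 = 3·1 = 3 ≡ 3 = α_err ✓ (single-error assumption holds).
Step 4: error magnitude e = S_0/v_4 = S_0·∏_{j≠4}(α_4 − α_j) = 4·6 = 24 ≡ 2 (mod 11).
Step 5: correct position 4: c_4 = r_4 − e = 6 − 2 ≡ 4 (mod 11). Hence c = [0, 3, 7, 4, 1].
  Check: interpolating c through the α_i gives m(x) = 9 + 2·x (degree < 2) with m(α_i) = c_i for every i, so c is indeed a codeword.
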